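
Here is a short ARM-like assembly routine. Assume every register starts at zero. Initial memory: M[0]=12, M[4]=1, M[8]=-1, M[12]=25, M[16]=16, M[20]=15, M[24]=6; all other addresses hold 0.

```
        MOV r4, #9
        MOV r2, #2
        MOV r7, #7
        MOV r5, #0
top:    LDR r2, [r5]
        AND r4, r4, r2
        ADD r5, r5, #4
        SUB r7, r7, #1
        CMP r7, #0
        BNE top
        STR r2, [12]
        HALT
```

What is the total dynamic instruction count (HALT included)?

48

r4=9
r2=2
r7=7
r5=0
r2=M[0]=12
r4=9&12=8
r5=0+4=4
r7=7-1=6
CMP r7, #0  (cmp 6,0)
BNE top: taken
r2=M[4]=1
r4=8&1=0
r5=4+4=8
r7=6-1=5
CMP r7, #0  (cmp 5,0)
BNE top: taken
r2=M[8]=-1
r4=0&(-1)=0
r5=8+4=12
r7=5-1=4
CMP r7, #0  (cmp 4,0)
BNE top: taken
r2=M[12]=25
r4=0&25=0
r5=12+4=16
r7=4-1=3
CMP r7, #0  (cmp 3,0)
BNE top: taken
r2=M[16]=16
r4=0&16=0
r5=16+4=20
r7=3-1=2
CMP r7, #0  (cmp 2,0)
BNE top: taken
r2=M[20]=15
r4=0&15=0
r5=20+4=24
r7=2-1=1
CMP r7, #0  (cmp 1,0)
BNE top: taken
r2=M[24]=6
r4=0&6=0
r5=24+4=28
r7=1-1=0
CMP r7, #0  (cmp 0,0)
BNE top: not taken
STR r2, [12] → M[12]=6
halt.
Total executed instructions: 48.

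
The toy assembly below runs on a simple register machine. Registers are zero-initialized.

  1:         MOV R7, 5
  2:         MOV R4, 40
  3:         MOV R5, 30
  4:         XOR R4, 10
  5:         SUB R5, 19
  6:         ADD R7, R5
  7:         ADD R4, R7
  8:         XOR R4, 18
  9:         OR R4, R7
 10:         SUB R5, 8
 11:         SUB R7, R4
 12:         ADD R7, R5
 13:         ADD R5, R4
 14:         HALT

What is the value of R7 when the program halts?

MOV R7, 5 → R7=5
MOV R4, 40 → R4=40
MOV R5, 30 → R5=30
XOR R4, 10 → R4=40^10=34
SUB R5, 19 → R5=30-19=11
ADD R7, R5 → R7=5+11=16
ADD R4, R7 → R4=34+16=50
XOR R4, 18 → R4=50^18=32
OR R4, R7 → R4=32|16=48
SUB R5, 8 → R5=11-8=3
SUB R7, R4 → R7=16-48=-32
ADD R7, R5 → R7=(-32)+3=-29
ADD R5, R4 → R5=3+48=51
halt.

-29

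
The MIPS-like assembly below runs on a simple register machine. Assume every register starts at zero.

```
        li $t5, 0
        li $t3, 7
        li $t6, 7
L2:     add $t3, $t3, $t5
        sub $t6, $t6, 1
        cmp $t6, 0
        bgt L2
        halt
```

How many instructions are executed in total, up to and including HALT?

li $t5, 0 → $t5=0
li $t3, 7 → $t3=7
li $t6, 7 → $t6=7
add $t3, $t3, $t5 → $t3=7+0=7
sub $t6, $t6, 1 → $t6=7-1=6
cmp $t6, 0  (cmp 6,0)
bgt L2: taken
add $t3, $t3, $t5 → $t3=7+0=7
sub $t6, $t6, 1 → $t6=6-1=5
cmp $t6, 0  (cmp 5,0)
bgt L2: taken
add $t3, $t3, $t5 → $t3=7+0=7
sub $t6, $t6, 1 → $t6=5-1=4
cmp $t6, 0  (cmp 4,0)
bgt L2: taken
add $t3, $t3, $t5 → $t3=7+0=7
sub $t6, $t6, 1 → $t6=4-1=3
cmp $t6, 0  (cmp 3,0)
bgt L2: taken
add $t3, $t3, $t5 → $t3=7+0=7
sub $t6, $t6, 1 → $t6=3-1=2
cmp $t6, 0  (cmp 2,0)
bgt L2: taken
add $t3, $t3, $t5 → $t3=7+0=7
sub $t6, $t6, 1 → $t6=2-1=1
cmp $t6, 0  (cmp 1,0)
bgt L2: taken
add $t3, $t3, $t5 → $t3=7+0=7
sub $t6, $t6, 1 → $t6=1-1=0
cmp $t6, 0  (cmp 0,0)
bgt L2: not taken
halt.
Total executed instructions: 32.

32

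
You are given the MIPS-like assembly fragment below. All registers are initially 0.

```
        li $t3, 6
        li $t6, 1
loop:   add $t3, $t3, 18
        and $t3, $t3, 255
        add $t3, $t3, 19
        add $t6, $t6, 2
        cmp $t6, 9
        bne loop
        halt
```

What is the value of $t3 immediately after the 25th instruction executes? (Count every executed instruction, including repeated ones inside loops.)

li $t3, 6 → $t3=6
li $t6, 1 → $t6=1
add $t3, $t3, 18 → $t3=6+18=24
and $t3, $t3, 255 → $t3=24&255=24
add $t3, $t3, 19 → $t3=24+19=43
add $t6, $t6, 2 → $t6=1+2=3
cmp $t6, 9  (cmp 3,9)
bne loop: taken
add $t3, $t3, 18 → $t3=43+18=61
and $t3, $t3, 255 → $t3=61&255=61
add $t3, $t3, 19 → $t3=61+19=80
add $t6, $t6, 2 → $t6=3+2=5
cmp $t6, 9  (cmp 5,9)
bne loop: taken
add $t3, $t3, 18 → $t3=80+18=98
and $t3, $t3, 255 → $t3=98&255=98
add $t3, $t3, 19 → $t3=98+19=117
add $t6, $t6, 2 → $t6=5+2=7
cmp $t6, 9  (cmp 7,9)
bne loop: taken
add $t3, $t3, 18 → $t3=117+18=135
and $t3, $t3, 255 → $t3=135&255=135
add $t3, $t3, 19 → $t3=135+19=154
add $t6, $t6, 2 → $t6=7+2=9
cmp $t6, 9  (cmp 9,9)
After step 25: $t3 = 154.

154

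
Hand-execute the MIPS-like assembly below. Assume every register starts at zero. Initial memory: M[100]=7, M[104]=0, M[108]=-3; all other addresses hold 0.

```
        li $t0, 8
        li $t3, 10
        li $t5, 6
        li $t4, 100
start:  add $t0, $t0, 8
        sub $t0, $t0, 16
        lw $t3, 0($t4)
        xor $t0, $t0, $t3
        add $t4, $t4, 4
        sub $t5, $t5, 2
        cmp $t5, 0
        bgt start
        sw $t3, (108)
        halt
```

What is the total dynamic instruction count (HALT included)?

30

$t0=8
$t3=10
$t5=6
$t4=100
$t0=8+8=16
$t0=16-16=0
$t3=M[100]=7
$t0=0^7=7
$t4=100+4=104
$t5=6-2=4
cmp $t5, 0  (cmp 4,0)
bgt start: taken
$t0=7+8=15
$t0=15-16=-1
$t3=M[104]=0
$t0=(-1)^0=-1
$t4=104+4=108
$t5=4-2=2
cmp $t5, 0  (cmp 2,0)
bgt start: taken
$t0=(-1)+8=7
$t0=7-16=-9
$t3=M[108]=-3
$t0=(-9)^(-3)=10
$t4=108+4=112
$t5=2-2=0
cmp $t5, 0  (cmp 0,0)
bgt start: not taken
sw $t3, (108) → M[108]=-3
halt.
Total executed instructions: 30.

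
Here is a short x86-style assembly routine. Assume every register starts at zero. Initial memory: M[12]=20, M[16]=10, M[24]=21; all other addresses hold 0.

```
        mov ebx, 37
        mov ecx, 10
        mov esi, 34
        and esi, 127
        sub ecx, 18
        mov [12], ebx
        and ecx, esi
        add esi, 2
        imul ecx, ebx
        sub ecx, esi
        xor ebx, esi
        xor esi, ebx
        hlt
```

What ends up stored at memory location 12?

after mov ebx, 37: ebx=37
after mov ecx, 10: ecx=10
after mov esi, 34: esi=34
after and esi, 127: esi=34&127=34
after sub ecx, 18: ecx=10-18=-8
mov [12], ebx → M[12]=37
after and ecx, esi: ecx=(-8)&34=32
after add esi, 2: esi=34+2=36
after imul ecx, ebx: ecx=32*37=1184
after sub ecx, esi: ecx=1184-36=1148
after xor ebx, esi: ebx=37^36=1
after xor esi, ebx: esi=36^1=37
halt.

37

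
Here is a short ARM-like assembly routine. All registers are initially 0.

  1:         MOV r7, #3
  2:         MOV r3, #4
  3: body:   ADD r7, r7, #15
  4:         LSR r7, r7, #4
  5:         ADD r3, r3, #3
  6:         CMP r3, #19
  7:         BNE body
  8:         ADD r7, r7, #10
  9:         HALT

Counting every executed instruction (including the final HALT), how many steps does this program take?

29

r7=3
r3=4
r7=3+15=18
r7=18>>4=1
r3=4+3=7
CMP r3, #19  (cmp 7,19)
BNE body: taken
r7=1+15=16
r7=16>>4=1
r3=7+3=10
CMP r3, #19  (cmp 10,19)
BNE body: taken
r7=1+15=16
r7=16>>4=1
r3=10+3=13
CMP r3, #19  (cmp 13,19)
BNE body: taken
r7=1+15=16
r7=16>>4=1
r3=13+3=16
CMP r3, #19  (cmp 16,19)
BNE body: taken
r7=1+15=16
r7=16>>4=1
r3=16+3=19
CMP r3, #19  (cmp 19,19)
BNE body: not taken
r7=1+10=11
halt.
Total executed instructions: 29.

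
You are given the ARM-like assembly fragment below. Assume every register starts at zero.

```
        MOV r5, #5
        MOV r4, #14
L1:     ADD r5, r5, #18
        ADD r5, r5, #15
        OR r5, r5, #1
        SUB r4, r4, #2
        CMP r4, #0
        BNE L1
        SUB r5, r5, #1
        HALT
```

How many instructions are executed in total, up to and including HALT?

r5=5
r4=14
r5=5+18=23
r5=23+15=38
r5=38|1=39
r4=14-2=12
CMP r4, #0  (cmp 12,0)
BNE L1: taken
r5=39+18=57
r5=57+15=72
r5=72|1=73
r4=12-2=10
CMP r4, #0  (cmp 10,0)
BNE L1: taken
r5=73+18=91
r5=91+15=106
r5=106|1=107
r4=10-2=8
CMP r4, #0  (cmp 8,0)
BNE L1: taken
r5=107+18=125
r5=125+15=140
r5=140|1=141
r4=8-2=6
CMP r4, #0  (cmp 6,0)
BNE L1: taken
r5=141+18=159
r5=159+15=174
r5=174|1=175
r4=6-2=4
CMP r4, #0  (cmp 4,0)
BNE L1: taken
r5=175+18=193
r5=193+15=208
r5=208|1=209
r4=4-2=2
CMP r4, #0  (cmp 2,0)
BNE L1: taken
r5=209+18=227
r5=227+15=242
r5=242|1=243
r4=2-2=0
CMP r4, #0  (cmp 0,0)
BNE L1: not taken
r5=243-1=242
halt.
Total executed instructions: 46.

46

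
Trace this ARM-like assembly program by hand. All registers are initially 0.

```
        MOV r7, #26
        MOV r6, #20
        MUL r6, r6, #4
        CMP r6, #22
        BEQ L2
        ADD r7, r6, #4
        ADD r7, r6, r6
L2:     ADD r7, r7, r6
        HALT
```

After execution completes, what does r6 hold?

MOV r7, #26 → r7=26
MOV r6, #20 → r6=20
MUL r6, r6, #4 → r6=20*4=80
CMP r6, #22  (cmp 80,22)
BEQ L2: not taken
ADD r7, r6, #4 → r7=80+4=84
ADD r7, r6, r6 → r7=80+80=160
ADD r7, r7, r6 → r7=160+80=240
halt.

80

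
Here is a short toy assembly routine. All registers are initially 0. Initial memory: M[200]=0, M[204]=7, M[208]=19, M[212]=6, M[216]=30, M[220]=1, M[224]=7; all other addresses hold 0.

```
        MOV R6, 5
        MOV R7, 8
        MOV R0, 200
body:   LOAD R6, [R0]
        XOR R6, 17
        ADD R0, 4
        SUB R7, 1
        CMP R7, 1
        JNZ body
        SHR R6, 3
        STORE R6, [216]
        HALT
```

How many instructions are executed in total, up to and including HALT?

48

after MOV R6, 5: R6=5
after MOV R7, 8: R7=8
after MOV R0, 200: R0=200
after LOAD R6, [R0]: R6=M[200]=0
after XOR R6, 17: R6=0^17=17
after ADD R0, 4: R0=200+4=204
after SUB R7, 1: R7=8-1=7
CMP R7, 1  (cmp 7,1)
JNZ body: taken
after LOAD R6, [R0]: R6=M[204]=7
after XOR R6, 17: R6=7^17=22
after ADD R0, 4: R0=204+4=208
after SUB R7, 1: R7=7-1=6
CMP R7, 1  (cmp 6,1)
JNZ body: taken
after LOAD R6, [R0]: R6=M[208]=19
after XOR R6, 17: R6=19^17=2
after ADD R0, 4: R0=208+4=212
after SUB R7, 1: R7=6-1=5
CMP R7, 1  (cmp 5,1)
JNZ body: taken
after LOAD R6, [R0]: R6=M[212]=6
after XOR R6, 17: R6=6^17=23
after ADD R0, 4: R0=212+4=216
after SUB R7, 1: R7=5-1=4
CMP R7, 1  (cmp 4,1)
JNZ body: taken
after LOAD R6, [R0]: R6=M[216]=30
after XOR R6, 17: R6=30^17=15
after ADD R0, 4: R0=216+4=220
after SUB R7, 1: R7=4-1=3
CMP R7, 1  (cmp 3,1)
JNZ body: taken
after LOAD R6, [R0]: R6=M[220]=1
after XOR R6, 17: R6=1^17=16
after ADD R0, 4: R0=220+4=224
after SUB R7, 1: R7=3-1=2
CMP R7, 1  (cmp 2,1)
JNZ body: taken
after LOAD R6, [R0]: R6=M[224]=7
after XOR R6, 17: R6=7^17=22
after ADD R0, 4: R0=224+4=228
after SUB R7, 1: R7=2-1=1
CMP R7, 1  (cmp 1,1)
JNZ body: not taken
after SHR R6, 3: R6=22>>3=2
STORE R6, [216] → M[216]=2
halt.
Total executed instructions: 48.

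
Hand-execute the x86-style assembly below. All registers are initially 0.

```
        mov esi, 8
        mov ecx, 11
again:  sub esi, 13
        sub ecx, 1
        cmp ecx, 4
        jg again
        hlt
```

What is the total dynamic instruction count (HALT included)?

31

mov esi, 8 → esi=8
mov ecx, 11 → ecx=11
sub esi, 13 → esi=8-13=-5
sub ecx, 1 → ecx=11-1=10
cmp ecx, 4  (cmp 10,4)
jg again: taken
sub esi, 13 → esi=(-5)-13=-18
sub ecx, 1 → ecx=10-1=9
cmp ecx, 4  (cmp 9,4)
jg again: taken
sub esi, 13 → esi=(-18)-13=-31
sub ecx, 1 → ecx=9-1=8
cmp ecx, 4  (cmp 8,4)
jg again: taken
sub esi, 13 → esi=(-31)-13=-44
sub ecx, 1 → ecx=8-1=7
cmp ecx, 4  (cmp 7,4)
jg again: taken
sub esi, 13 → esi=(-44)-13=-57
sub ecx, 1 → ecx=7-1=6
cmp ecx, 4  (cmp 6,4)
jg again: taken
sub esi, 13 → esi=(-57)-13=-70
sub ecx, 1 → ecx=6-1=5
cmp ecx, 4  (cmp 5,4)
jg again: taken
sub esi, 13 → esi=(-70)-13=-83
sub ecx, 1 → ecx=5-1=4
cmp ecx, 4  (cmp 4,4)
jg again: not taken
halt.
Total executed instructions: 31.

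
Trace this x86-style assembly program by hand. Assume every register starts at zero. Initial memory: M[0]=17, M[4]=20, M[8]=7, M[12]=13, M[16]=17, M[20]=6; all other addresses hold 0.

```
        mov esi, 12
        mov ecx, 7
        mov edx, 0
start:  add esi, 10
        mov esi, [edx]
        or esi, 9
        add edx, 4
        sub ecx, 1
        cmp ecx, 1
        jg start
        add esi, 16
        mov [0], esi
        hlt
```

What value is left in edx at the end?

24

esi=12
ecx=7
edx=0
esi=12+10=22
esi=M[0]=17
esi=17|9=25
edx=0+4=4
ecx=7-1=6
cmp ecx, 1  (cmp 6,1)
jg start: taken
esi=25+10=35
esi=M[4]=20
esi=20|9=29
edx=4+4=8
ecx=6-1=5
cmp ecx, 1  (cmp 5,1)
jg start: taken
esi=29+10=39
esi=M[8]=7
esi=7|9=15
edx=8+4=12
ecx=5-1=4
cmp ecx, 1  (cmp 4,1)
jg start: taken
esi=15+10=25
esi=M[12]=13
esi=13|9=13
edx=12+4=16
ecx=4-1=3
cmp ecx, 1  (cmp 3,1)
jg start: taken
esi=13+10=23
esi=M[16]=17
esi=17|9=25
edx=16+4=20
ecx=3-1=2
cmp ecx, 1  (cmp 2,1)
jg start: taken
esi=25+10=35
esi=M[20]=6
esi=6|9=15
edx=20+4=24
ecx=2-1=1
cmp ecx, 1  (cmp 1,1)
jg start: not taken
esi=15+16=31
mov [0], esi → M[0]=31
halt.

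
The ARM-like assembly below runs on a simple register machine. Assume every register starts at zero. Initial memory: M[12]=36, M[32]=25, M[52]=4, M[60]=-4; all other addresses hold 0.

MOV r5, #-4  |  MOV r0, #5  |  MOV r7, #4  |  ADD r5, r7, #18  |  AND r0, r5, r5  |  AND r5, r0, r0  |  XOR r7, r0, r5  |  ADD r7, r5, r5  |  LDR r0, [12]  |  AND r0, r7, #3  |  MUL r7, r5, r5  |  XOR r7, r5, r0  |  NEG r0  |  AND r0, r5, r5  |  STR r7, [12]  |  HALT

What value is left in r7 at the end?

22

r5=-4
r0=5
r7=4
r5=4+18=22
r0=22&22=22
r5=22&22=22
r7=22^22=0
r7=22+22=44
r0=M[12]=36
r0=44&3=0
r7=22*22=484
r7=22^0=22
r0=-(0)=0
r0=22&22=22
STR r7, [12] → M[12]=22
halt.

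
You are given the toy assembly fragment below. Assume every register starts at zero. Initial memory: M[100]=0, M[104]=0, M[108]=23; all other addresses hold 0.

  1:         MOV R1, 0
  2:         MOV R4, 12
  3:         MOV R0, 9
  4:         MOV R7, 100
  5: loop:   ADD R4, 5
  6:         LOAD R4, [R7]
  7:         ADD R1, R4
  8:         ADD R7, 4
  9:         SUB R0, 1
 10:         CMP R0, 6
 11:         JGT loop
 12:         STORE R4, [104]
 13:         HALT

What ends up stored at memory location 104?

R1=0
R4=12
R0=9
R7=100
R4=12+5=17
R4=M[100]=0
R1=0+0=0
R7=100+4=104
R0=9-1=8
CMP R0, 6  (cmp 8,6)
JGT loop: taken
R4=0+5=5
R4=M[104]=0
R1=0+0=0
R7=104+4=108
R0=8-1=7
CMP R0, 6  (cmp 7,6)
JGT loop: taken
R4=0+5=5
R4=M[108]=23
R1=0+23=23
R7=108+4=112
R0=7-1=6
CMP R0, 6  (cmp 6,6)
JGT loop: not taken
STORE R4, [104] → M[104]=23
halt.

23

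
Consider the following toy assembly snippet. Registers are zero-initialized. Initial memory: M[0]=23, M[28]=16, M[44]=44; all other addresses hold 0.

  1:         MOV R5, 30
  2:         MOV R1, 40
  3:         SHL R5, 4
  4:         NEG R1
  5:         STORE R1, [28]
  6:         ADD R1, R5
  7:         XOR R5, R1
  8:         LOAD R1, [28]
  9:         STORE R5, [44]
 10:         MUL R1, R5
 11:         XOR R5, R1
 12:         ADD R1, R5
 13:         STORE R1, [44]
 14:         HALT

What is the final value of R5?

R5=30
R1=40
R5=30<<4=480
R1=-(40)=-40
STORE R1, [28] → M[28]=-40
R1=(-40)+480=440
R5=480^440=88
R1=M[28]=-40
STORE R5, [44] → M[44]=88
R1=(-40)*88=-3520
R5=88^(-3520)=-3560
R1=(-3520)+(-3560)=-7080
STORE R1, [44] → M[44]=-7080
halt.

-3560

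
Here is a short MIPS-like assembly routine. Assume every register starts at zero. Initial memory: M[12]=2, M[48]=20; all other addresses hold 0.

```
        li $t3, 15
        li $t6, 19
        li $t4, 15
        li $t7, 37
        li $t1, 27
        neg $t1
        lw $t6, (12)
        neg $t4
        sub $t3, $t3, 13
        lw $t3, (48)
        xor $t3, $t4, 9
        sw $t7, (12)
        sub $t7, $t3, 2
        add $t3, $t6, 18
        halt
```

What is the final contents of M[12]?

37

li $t3, 15 → $t3=15
li $t6, 19 → $t6=19
li $t4, 15 → $t4=15
li $t7, 37 → $t7=37
li $t1, 27 → $t1=27
neg $t1 → $t1=-(27)=-27
lw $t6, (12) → $t6=M[12]=2
neg $t4 → $t4=-(15)=-15
sub $t3, $t3, 13 → $t3=15-13=2
lw $t3, (48) → $t3=M[48]=20
xor $t3, $t4, 9 → $t3=(-15)^9=-8
sw $t7, (12) → M[12]=37
sub $t7, $t3, 2 → $t7=(-8)-2=-10
add $t3, $t6, 18 → $t3=2+18=20
halt.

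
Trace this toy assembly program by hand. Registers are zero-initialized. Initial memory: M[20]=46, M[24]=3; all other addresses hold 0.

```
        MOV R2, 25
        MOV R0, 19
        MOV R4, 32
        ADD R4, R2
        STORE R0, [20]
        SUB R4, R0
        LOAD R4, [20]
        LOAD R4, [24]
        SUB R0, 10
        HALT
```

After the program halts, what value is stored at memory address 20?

19

MOV R2, 25 → R2=25
MOV R0, 19 → R0=19
MOV R4, 32 → R4=32
ADD R4, R2 → R4=32+25=57
STORE R0, [20] → M[20]=19
SUB R4, R0 → R4=57-19=38
LOAD R4, [20] → R4=M[20]=19
LOAD R4, [24] → R4=M[24]=3
SUB R0, 10 → R0=19-10=9
halt.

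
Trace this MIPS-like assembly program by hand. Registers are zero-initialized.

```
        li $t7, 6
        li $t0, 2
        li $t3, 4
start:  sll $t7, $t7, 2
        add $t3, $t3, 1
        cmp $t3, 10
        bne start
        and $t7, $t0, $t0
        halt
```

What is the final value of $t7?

2

after li $t7, 6: $t7=6
after li $t0, 2: $t0=2
after li $t3, 4: $t3=4
after sll $t7, $t7, 2: $t7=6<<2=24
after add $t3, $t3, 1: $t3=4+1=5
cmp $t3, 10  (cmp 5,10)
bne start: taken
after sll $t7, $t7, 2: $t7=24<<2=96
after add $t3, $t3, 1: $t3=5+1=6
cmp $t3, 10  (cmp 6,10)
bne start: taken
after sll $t7, $t7, 2: $t7=96<<2=384
after add $t3, $t3, 1: $t3=6+1=7
cmp $t3, 10  (cmp 7,10)
bne start: taken
after sll $t7, $t7, 2: $t7=384<<2=1536
after add $t3, $t3, 1: $t3=7+1=8
cmp $t3, 10  (cmp 8,10)
bne start: taken
after sll $t7, $t7, 2: $t7=1536<<2=6144
after add $t3, $t3, 1: $t3=8+1=9
cmp $t3, 10  (cmp 9,10)
bne start: taken
after sll $t7, $t7, 2: $t7=6144<<2=24576
after add $t3, $t3, 1: $t3=9+1=10
cmp $t3, 10  (cmp 10,10)
bne start: not taken
after and $t7, $t0, $t0: $t7=2&2=2
halt.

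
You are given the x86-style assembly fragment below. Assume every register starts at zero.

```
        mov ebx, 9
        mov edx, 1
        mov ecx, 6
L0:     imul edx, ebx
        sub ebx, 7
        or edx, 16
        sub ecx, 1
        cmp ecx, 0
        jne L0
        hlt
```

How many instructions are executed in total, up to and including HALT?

after mov ebx, 9: ebx=9
after mov edx, 1: edx=1
after mov ecx, 6: ecx=6
after imul edx, ebx: edx=1*9=9
after sub ebx, 7: ebx=9-7=2
after or edx, 16: edx=9|16=25
after sub ecx, 1: ecx=6-1=5
cmp ecx, 0  (cmp 5,0)
jne L0: taken
after imul edx, ebx: edx=25*2=50
after sub ebx, 7: ebx=2-7=-5
after or edx, 16: edx=50|16=50
after sub ecx, 1: ecx=5-1=4
cmp ecx, 0  (cmp 4,0)
jne L0: taken
after imul edx, ebx: edx=50*(-5)=-250
after sub ebx, 7: ebx=(-5)-7=-12
after or edx, 16: edx=(-250)|16=-234
after sub ecx, 1: ecx=4-1=3
cmp ecx, 0  (cmp 3,0)
jne L0: taken
after imul edx, ebx: edx=(-234)*(-12)=2808
after sub ebx, 7: ebx=(-12)-7=-19
after or edx, 16: edx=2808|16=2808
after sub ecx, 1: ecx=3-1=2
cmp ecx, 0  (cmp 2,0)
jne L0: taken
after imul edx, ebx: edx=2808*(-19)=-53352
after sub ebx, 7: ebx=(-19)-7=-26
after or edx, 16: edx=(-53352)|16=-53352
after sub ecx, 1: ecx=2-1=1
cmp ecx, 0  (cmp 1,0)
jne L0: taken
after imul edx, ebx: edx=(-53352)*(-26)=1387152
after sub ebx, 7: ebx=(-26)-7=-33
after or edx, 16: edx=1387152|16=1387152
after sub ecx, 1: ecx=1-1=0
cmp ecx, 0  (cmp 0,0)
jne L0: not taken
halt.
Total executed instructions: 40.

40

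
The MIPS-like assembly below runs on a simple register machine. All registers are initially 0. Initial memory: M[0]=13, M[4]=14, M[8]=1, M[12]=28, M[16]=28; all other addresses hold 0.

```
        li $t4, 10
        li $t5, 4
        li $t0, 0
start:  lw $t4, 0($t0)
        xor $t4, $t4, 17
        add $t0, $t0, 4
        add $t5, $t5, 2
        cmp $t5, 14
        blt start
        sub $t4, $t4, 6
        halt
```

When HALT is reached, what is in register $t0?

20

li $t4, 10 → $t4=10
li $t5, 4 → $t5=4
li $t0, 0 → $t0=0
lw $t4, 0($t0) → $t4=M[0]=13
xor $t4, $t4, 17 → $t4=13^17=28
add $t0, $t0, 4 → $t0=0+4=4
add $t5, $t5, 2 → $t5=4+2=6
cmp $t5, 14  (cmp 6,14)
blt start: taken
lw $t4, 0($t0) → $t4=M[4]=14
xor $t4, $t4, 17 → $t4=14^17=31
add $t0, $t0, 4 → $t0=4+4=8
add $t5, $t5, 2 → $t5=6+2=8
cmp $t5, 14  (cmp 8,14)
blt start: taken
lw $t4, 0($t0) → $t4=M[8]=1
xor $t4, $t4, 17 → $t4=1^17=16
add $t0, $t0, 4 → $t0=8+4=12
add $t5, $t5, 2 → $t5=8+2=10
cmp $t5, 14  (cmp 10,14)
blt start: taken
lw $t4, 0($t0) → $t4=M[12]=28
xor $t4, $t4, 17 → $t4=28^17=13
add $t0, $t0, 4 → $t0=12+4=16
add $t5, $t5, 2 → $t5=10+2=12
cmp $t5, 14  (cmp 12,14)
blt start: taken
lw $t4, 0($t0) → $t4=M[16]=28
xor $t4, $t4, 17 → $t4=28^17=13
add $t0, $t0, 4 → $t0=16+4=20
add $t5, $t5, 2 → $t5=12+2=14
cmp $t5, 14  (cmp 14,14)
blt start: not taken
sub $t4, $t4, 6 → $t4=13-6=7
halt.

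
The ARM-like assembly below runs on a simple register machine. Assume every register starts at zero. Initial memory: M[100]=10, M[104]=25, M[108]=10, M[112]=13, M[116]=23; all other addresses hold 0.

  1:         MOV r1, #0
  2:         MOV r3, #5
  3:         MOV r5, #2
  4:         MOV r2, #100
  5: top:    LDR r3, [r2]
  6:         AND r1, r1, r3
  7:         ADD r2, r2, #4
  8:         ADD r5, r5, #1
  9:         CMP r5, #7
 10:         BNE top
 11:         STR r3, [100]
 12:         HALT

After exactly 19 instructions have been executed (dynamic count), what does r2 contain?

112

after MOV r1, #0: r1=0
after MOV r3, #5: r3=5
after MOV r5, #2: r5=2
after MOV r2, #100: r2=100
after LDR r3, [r2]: r3=M[100]=10
after AND r1, r1, r3: r1=0&10=0
after ADD r2, r2, #4: r2=100+4=104
after ADD r5, r5, #1: r5=2+1=3
CMP r5, #7  (cmp 3,7)
BNE top: taken
after LDR r3, [r2]: r3=M[104]=25
after AND r1, r1, r3: r1=0&25=0
after ADD r2, r2, #4: r2=104+4=108
after ADD r5, r5, #1: r5=3+1=4
CMP r5, #7  (cmp 4,7)
BNE top: taken
after LDR r3, [r2]: r3=M[108]=10
after AND r1, r1, r3: r1=0&10=0
after ADD r2, r2, #4: r2=108+4=112
After step 19: r2 = 112.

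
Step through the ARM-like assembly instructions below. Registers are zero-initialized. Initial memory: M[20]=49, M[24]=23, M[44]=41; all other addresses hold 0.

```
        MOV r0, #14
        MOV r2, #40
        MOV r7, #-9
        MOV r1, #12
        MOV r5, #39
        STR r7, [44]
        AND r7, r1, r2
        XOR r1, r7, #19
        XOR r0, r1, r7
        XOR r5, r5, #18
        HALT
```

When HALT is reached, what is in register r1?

r0=14
r2=40
r7=-9
r1=12
r5=39
STR r7, [44] → M[44]=-9
r7=12&40=8
r1=8^19=27
r0=27^8=19
r5=39^18=53
halt.

27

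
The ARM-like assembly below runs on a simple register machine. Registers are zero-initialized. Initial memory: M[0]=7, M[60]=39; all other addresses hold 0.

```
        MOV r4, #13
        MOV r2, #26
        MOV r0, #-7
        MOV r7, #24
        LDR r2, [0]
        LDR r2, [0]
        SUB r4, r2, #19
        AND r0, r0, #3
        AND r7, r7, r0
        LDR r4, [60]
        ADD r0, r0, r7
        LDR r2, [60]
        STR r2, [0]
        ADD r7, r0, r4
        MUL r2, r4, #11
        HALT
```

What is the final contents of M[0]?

39

r4=13
r2=26
r0=-7
r7=24
r2=M[0]=7
r2=M[0]=7
r4=7-19=-12
r0=(-7)&3=1
r7=24&1=0
r4=M[60]=39
r0=1+0=1
r2=M[60]=39
STR r2, [0] → M[0]=39
r7=1+39=40
r2=39*11=429
halt.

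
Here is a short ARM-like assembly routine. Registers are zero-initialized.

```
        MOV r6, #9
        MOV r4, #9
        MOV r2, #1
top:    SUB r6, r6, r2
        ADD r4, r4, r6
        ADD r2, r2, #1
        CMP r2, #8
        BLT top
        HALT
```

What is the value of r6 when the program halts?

-19

r6=9
r4=9
r2=1
r6=9-1=8
r4=9+8=17
r2=1+1=2
CMP r2, #8  (cmp 2,8)
BLT top: taken
r6=8-2=6
r4=17+6=23
r2=2+1=3
CMP r2, #8  (cmp 3,8)
BLT top: taken
r6=6-3=3
r4=23+3=26
r2=3+1=4
CMP r2, #8  (cmp 4,8)
BLT top: taken
r6=3-4=-1
r4=26+(-1)=25
r2=4+1=5
CMP r2, #8  (cmp 5,8)
BLT top: taken
r6=(-1)-5=-6
r4=25+(-6)=19
r2=5+1=6
CMP r2, #8  (cmp 6,8)
BLT top: taken
r6=(-6)-6=-12
r4=19+(-12)=7
r2=6+1=7
CMP r2, #8  (cmp 7,8)
BLT top: taken
r6=(-12)-7=-19
r4=7+(-19)=-12
r2=7+1=8
CMP r2, #8  (cmp 8,8)
BLT top: not taken
halt.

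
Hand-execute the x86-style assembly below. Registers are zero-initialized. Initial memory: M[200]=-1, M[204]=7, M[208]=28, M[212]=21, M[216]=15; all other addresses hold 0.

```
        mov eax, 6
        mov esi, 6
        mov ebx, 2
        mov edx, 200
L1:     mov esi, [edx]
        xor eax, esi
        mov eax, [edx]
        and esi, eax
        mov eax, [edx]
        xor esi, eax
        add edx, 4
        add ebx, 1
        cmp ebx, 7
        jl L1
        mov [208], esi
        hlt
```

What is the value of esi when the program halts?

mov eax, 6 → eax=6
mov esi, 6 → esi=6
mov ebx, 2 → ebx=2
mov edx, 200 → edx=200
mov esi, [edx] → esi=M[200]=-1
xor eax, esi → eax=6^(-1)=-7
mov eax, [edx] → eax=M[200]=-1
and esi, eax → esi=(-1)&(-1)=-1
mov eax, [edx] → eax=M[200]=-1
xor esi, eax → esi=(-1)^(-1)=0
add edx, 4 → edx=200+4=204
add ebx, 1 → ebx=2+1=3
cmp ebx, 7  (cmp 3,7)
jl L1: taken
mov esi, [edx] → esi=M[204]=7
xor eax, esi → eax=(-1)^7=-8
mov eax, [edx] → eax=M[204]=7
and esi, eax → esi=7&7=7
mov eax, [edx] → eax=M[204]=7
xor esi, eax → esi=7^7=0
add edx, 4 → edx=204+4=208
add ebx, 1 → ebx=3+1=4
cmp ebx, 7  (cmp 4,7)
jl L1: taken
mov esi, [edx] → esi=M[208]=28
xor eax, esi → eax=7^28=27
mov eax, [edx] → eax=M[208]=28
and esi, eax → esi=28&28=28
mov eax, [edx] → eax=M[208]=28
xor esi, eax → esi=28^28=0
add edx, 4 → edx=208+4=212
add ebx, 1 → ebx=4+1=5
cmp ebx, 7  (cmp 5,7)
jl L1: taken
mov esi, [edx] → esi=M[212]=21
xor eax, esi → eax=28^21=9
mov eax, [edx] → eax=M[212]=21
and esi, eax → esi=21&21=21
mov eax, [edx] → eax=M[212]=21
xor esi, eax → esi=21^21=0
add edx, 4 → edx=212+4=216
add ebx, 1 → ebx=5+1=6
cmp ebx, 7  (cmp 6,7)
jl L1: taken
mov esi, [edx] → esi=M[216]=15
xor eax, esi → eax=21^15=26
mov eax, [edx] → eax=M[216]=15
and esi, eax → esi=15&15=15
mov eax, [edx] → eax=M[216]=15
xor esi, eax → esi=15^15=0
add edx, 4 → edx=216+4=220
add ebx, 1 → ebx=6+1=7
cmp ebx, 7  (cmp 7,7)
jl L1: not taken
mov [208], esi → M[208]=0
halt.

0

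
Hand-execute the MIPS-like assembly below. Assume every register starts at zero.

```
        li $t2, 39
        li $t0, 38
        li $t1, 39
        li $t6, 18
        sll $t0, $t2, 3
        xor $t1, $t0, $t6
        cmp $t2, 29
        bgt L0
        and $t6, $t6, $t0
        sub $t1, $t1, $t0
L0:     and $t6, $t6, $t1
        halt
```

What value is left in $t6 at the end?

li $t2, 39 → $t2=39
li $t0, 38 → $t0=38
li $t1, 39 → $t1=39
li $t6, 18 → $t6=18
sll $t0, $t2, 3 → $t0=39<<3=312
xor $t1, $t0, $t6 → $t1=312^18=298
cmp $t2, 29  (cmp 39,29)
bgt L0: taken
and $t6, $t6, $t1 → $t6=18&298=2
halt.

2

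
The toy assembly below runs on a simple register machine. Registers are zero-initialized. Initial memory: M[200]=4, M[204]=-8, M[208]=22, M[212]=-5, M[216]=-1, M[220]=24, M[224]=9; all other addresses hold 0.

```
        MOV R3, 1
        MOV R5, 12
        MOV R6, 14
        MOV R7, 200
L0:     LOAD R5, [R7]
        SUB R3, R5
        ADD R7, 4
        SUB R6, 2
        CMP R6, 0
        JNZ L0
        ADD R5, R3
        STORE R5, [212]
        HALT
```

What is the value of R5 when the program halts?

MOV R3, 1 → R3=1
MOV R5, 12 → R5=12
MOV R6, 14 → R6=14
MOV R7, 200 → R7=200
LOAD R5, [R7] → R5=M[200]=4
SUB R3, R5 → R3=1-4=-3
ADD R7, 4 → R7=200+4=204
SUB R6, 2 → R6=14-2=12
CMP R6, 0  (cmp 12,0)
JNZ L0: taken
LOAD R5, [R7] → R5=M[204]=-8
SUB R3, R5 → R3=(-3)-(-8)=5
ADD R7, 4 → R7=204+4=208
SUB R6, 2 → R6=12-2=10
CMP R6, 0  (cmp 10,0)
JNZ L0: taken
LOAD R5, [R7] → R5=M[208]=22
SUB R3, R5 → R3=5-22=-17
ADD R7, 4 → R7=208+4=212
SUB R6, 2 → R6=10-2=8
CMP R6, 0  (cmp 8,0)
JNZ L0: taken
LOAD R5, [R7] → R5=M[212]=-5
SUB R3, R5 → R3=(-17)-(-5)=-12
ADD R7, 4 → R7=212+4=216
SUB R6, 2 → R6=8-2=6
CMP R6, 0  (cmp 6,0)
JNZ L0: taken
LOAD R5, [R7] → R5=M[216]=-1
SUB R3, R5 → R3=(-12)-(-1)=-11
ADD R7, 4 → R7=216+4=220
SUB R6, 2 → R6=6-2=4
CMP R6, 0  (cmp 4,0)
JNZ L0: taken
LOAD R5, [R7] → R5=M[220]=24
SUB R3, R5 → R3=(-11)-24=-35
ADD R7, 4 → R7=220+4=224
SUB R6, 2 → R6=4-2=2
CMP R6, 0  (cmp 2,0)
JNZ L0: taken
LOAD R5, [R7] → R5=M[224]=9
SUB R3, R5 → R3=(-35)-9=-44
ADD R7, 4 → R7=224+4=228
SUB R6, 2 → R6=2-2=0
CMP R6, 0  (cmp 0,0)
JNZ L0: not taken
ADD R5, R3 → R5=9+(-44)=-35
STORE R5, [212] → M[212]=-35
halt.

-35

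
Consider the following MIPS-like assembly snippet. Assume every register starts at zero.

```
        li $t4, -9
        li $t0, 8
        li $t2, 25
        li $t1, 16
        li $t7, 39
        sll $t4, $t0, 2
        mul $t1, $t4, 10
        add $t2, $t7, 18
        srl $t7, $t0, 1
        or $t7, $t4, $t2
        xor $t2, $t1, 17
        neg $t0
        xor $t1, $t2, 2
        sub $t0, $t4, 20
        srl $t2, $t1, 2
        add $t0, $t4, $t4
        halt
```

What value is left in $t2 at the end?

84

after li $t4, -9: $t4=-9
after li $t0, 8: $t0=8
after li $t2, 25: $t2=25
after li $t1, 16: $t1=16
after li $t7, 39: $t7=39
after sll $t4, $t0, 2: $t4=8<<2=32
after mul $t1, $t4, 10: $t1=32*10=320
after add $t2, $t7, 18: $t2=39+18=57
after srl $t7, $t0, 1: $t7=8>>1=4
after or $t7, $t4, $t2: $t7=32|57=57
after xor $t2, $t1, 17: $t2=320^17=337
after neg $t0: $t0=-(8)=-8
after xor $t1, $t2, 2: $t1=337^2=339
after sub $t0, $t4, 20: $t0=32-20=12
after srl $t2, $t1, 2: $t2=339>>2=84
after add $t0, $t4, $t4: $t0=32+32=64
halt.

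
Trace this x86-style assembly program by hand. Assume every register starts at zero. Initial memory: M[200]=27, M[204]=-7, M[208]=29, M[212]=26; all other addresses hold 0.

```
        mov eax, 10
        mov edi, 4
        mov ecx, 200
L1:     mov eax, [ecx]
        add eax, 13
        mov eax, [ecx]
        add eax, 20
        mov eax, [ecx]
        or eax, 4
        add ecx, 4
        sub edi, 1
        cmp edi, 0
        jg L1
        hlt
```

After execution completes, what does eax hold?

eax=10
edi=4
ecx=200
eax=M[200]=27
eax=27+13=40
eax=M[200]=27
eax=27+20=47
eax=M[200]=27
eax=27|4=31
ecx=200+4=204
edi=4-1=3
cmp edi, 0  (cmp 3,0)
jg L1: taken
eax=M[204]=-7
eax=(-7)+13=6
eax=M[204]=-7
eax=(-7)+20=13
eax=M[204]=-7
eax=(-7)|4=-3
ecx=204+4=208
edi=3-1=2
cmp edi, 0  (cmp 2,0)
jg L1: taken
eax=M[208]=29
eax=29+13=42
eax=M[208]=29
eax=29+20=49
eax=M[208]=29
eax=29|4=29
ecx=208+4=212
edi=2-1=1
cmp edi, 0  (cmp 1,0)
jg L1: taken
eax=M[212]=26
eax=26+13=39
eax=M[212]=26
eax=26+20=46
eax=M[212]=26
eax=26|4=30
ecx=212+4=216
edi=1-1=0
cmp edi, 0  (cmp 0,0)
jg L1: not taken
halt.

30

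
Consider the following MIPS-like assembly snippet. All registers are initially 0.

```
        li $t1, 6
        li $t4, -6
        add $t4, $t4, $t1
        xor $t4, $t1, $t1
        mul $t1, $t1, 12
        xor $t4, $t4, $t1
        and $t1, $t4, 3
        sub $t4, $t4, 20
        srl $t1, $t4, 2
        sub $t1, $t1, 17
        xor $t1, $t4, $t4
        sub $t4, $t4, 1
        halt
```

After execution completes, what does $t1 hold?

0

after li $t1, 6: $t1=6
after li $t4, -6: $t4=-6
after add $t4, $t4, $t1: $t4=(-6)+6=0
after xor $t4, $t1, $t1: $t4=6^6=0
after mul $t1, $t1, 12: $t1=6*12=72
after xor $t4, $t4, $t1: $t4=0^72=72
after and $t1, $t4, 3: $t1=72&3=0
after sub $t4, $t4, 20: $t4=72-20=52
after srl $t1, $t4, 2: $t1=52>>2=13
after sub $t1, $t1, 17: $t1=13-17=-4
after xor $t1, $t4, $t4: $t1=52^52=0
after sub $t4, $t4, 1: $t4=52-1=51
halt.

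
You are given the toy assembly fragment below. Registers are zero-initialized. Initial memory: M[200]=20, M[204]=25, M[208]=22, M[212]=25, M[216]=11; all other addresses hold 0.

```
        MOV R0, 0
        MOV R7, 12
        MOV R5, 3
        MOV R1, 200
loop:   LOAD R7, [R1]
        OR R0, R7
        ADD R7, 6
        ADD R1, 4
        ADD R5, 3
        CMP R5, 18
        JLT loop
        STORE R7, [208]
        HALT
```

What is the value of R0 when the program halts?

31

R0=0
R7=12
R5=3
R1=200
R7=M[200]=20
R0=0|20=20
R7=20+6=26
R1=200+4=204
R5=3+3=6
CMP R5, 18  (cmp 6,18)
JLT loop: taken
R7=M[204]=25
R0=20|25=29
R7=25+6=31
R1=204+4=208
R5=6+3=9
CMP R5, 18  (cmp 9,18)
JLT loop: taken
R7=M[208]=22
R0=29|22=31
R7=22+6=28
R1=208+4=212
R5=9+3=12
CMP R5, 18  (cmp 12,18)
JLT loop: taken
R7=M[212]=25
R0=31|25=31
R7=25+6=31
R1=212+4=216
R5=12+3=15
CMP R5, 18  (cmp 15,18)
JLT loop: taken
R7=M[216]=11
R0=31|11=31
R7=11+6=17
R1=216+4=220
R5=15+3=18
CMP R5, 18  (cmp 18,18)
JLT loop: not taken
STORE R7, [208] → M[208]=17
halt.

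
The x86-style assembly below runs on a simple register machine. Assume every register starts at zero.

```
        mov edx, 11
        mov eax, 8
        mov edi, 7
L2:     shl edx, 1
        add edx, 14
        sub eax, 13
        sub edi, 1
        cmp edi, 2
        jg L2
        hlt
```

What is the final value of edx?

edx=11
eax=8
edi=7
edx=11<<1=22
edx=22+14=36
eax=8-13=-5
edi=7-1=6
cmp edi, 2  (cmp 6,2)
jg L2: taken
edx=36<<1=72
edx=72+14=86
eax=(-5)-13=-18
edi=6-1=5
cmp edi, 2  (cmp 5,2)
jg L2: taken
edx=86<<1=172
edx=172+14=186
eax=(-18)-13=-31
edi=5-1=4
cmp edi, 2  (cmp 4,2)
jg L2: taken
edx=186<<1=372
edx=372+14=386
eax=(-31)-13=-44
edi=4-1=3
cmp edi, 2  (cmp 3,2)
jg L2: taken
edx=386<<1=772
edx=772+14=786
eax=(-44)-13=-57
edi=3-1=2
cmp edi, 2  (cmp 2,2)
jg L2: not taken
halt.

786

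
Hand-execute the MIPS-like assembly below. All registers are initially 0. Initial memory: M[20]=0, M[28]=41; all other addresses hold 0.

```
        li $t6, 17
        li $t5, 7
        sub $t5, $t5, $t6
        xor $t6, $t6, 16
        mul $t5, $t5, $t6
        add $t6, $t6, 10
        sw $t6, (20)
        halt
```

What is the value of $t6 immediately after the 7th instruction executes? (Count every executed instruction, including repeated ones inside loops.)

after li $t6, 17: $t6=17
after li $t5, 7: $t5=7
after sub $t5, $t5, $t6: $t5=7-17=-10
after xor $t6, $t6, 16: $t6=17^16=1
after mul $t5, $t5, $t6: $t5=(-10)*1=-10
after add $t6, $t6, 10: $t6=1+10=11
sw $t6, (20) → M[20]=11
After step 7: $t6 = 11.

11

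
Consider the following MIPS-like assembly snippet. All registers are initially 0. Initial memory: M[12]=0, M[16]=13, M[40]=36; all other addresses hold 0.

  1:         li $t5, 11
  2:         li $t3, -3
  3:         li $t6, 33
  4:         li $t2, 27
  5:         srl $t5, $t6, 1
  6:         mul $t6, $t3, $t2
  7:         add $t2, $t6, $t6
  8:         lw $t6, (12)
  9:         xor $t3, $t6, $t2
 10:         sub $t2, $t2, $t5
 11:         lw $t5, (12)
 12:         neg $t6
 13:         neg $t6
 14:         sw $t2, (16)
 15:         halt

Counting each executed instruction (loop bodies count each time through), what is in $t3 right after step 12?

li $t5, 11 → $t5=11
li $t3, -3 → $t3=-3
li $t6, 33 → $t6=33
li $t2, 27 → $t2=27
srl $t5, $t6, 1 → $t5=33>>1=16
mul $t6, $t3, $t2 → $t6=(-3)*27=-81
add $t2, $t6, $t6 → $t2=(-81)+(-81)=-162
lw $t6, (12) → $t6=M[12]=0
xor $t3, $t6, $t2 → $t3=0^(-162)=-162
sub $t2, $t2, $t5 → $t2=(-162)-16=-178
lw $t5, (12) → $t5=M[12]=0
neg $t6 → $t6=-(0)=0
After step 12: $t3 = -162.

-162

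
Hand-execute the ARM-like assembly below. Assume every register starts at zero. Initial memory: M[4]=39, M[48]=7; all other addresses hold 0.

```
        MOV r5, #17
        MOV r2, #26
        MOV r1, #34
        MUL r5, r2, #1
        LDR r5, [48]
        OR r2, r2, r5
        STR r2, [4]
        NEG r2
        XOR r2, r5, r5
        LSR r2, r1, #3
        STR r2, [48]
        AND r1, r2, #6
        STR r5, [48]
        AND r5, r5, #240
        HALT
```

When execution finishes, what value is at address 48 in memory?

after MOV r5, #17: r5=17
after MOV r2, #26: r2=26
after MOV r1, #34: r1=34
after MUL r5, r2, #1: r5=26*1=26
after LDR r5, [48]: r5=M[48]=7
after OR r2, r2, r5: r2=26|7=31
STR r2, [4] → M[4]=31
after NEG r2: r2=-(31)=-31
after XOR r2, r5, r5: r2=7^7=0
after LSR r2, r1, #3: r2=34>>3=4
STR r2, [48] → M[48]=4
after AND r1, r2, #6: r1=4&6=4
STR r5, [48] → M[48]=7
after AND r5, r5, #240: r5=7&240=0
halt.

7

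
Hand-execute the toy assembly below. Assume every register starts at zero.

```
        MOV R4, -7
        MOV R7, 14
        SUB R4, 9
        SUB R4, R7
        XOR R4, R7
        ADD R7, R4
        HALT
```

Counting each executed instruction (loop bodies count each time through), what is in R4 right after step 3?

MOV R4, -7 → R4=-7
MOV R7, 14 → R7=14
SUB R4, 9 → R4=(-7)-9=-16
After step 3: R4 = -16.

-16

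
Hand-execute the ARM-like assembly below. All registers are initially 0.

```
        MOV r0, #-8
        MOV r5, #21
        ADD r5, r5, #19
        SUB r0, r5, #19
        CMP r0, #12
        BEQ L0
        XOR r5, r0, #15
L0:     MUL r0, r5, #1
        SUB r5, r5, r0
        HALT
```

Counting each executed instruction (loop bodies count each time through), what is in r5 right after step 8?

MOV r0, #-8 → r0=-8
MOV r5, #21 → r5=21
ADD r5, r5, #19 → r5=21+19=40
SUB r0, r5, #19 → r0=40-19=21
CMP r0, #12  (cmp 21,12)
BEQ L0: not taken
XOR r5, r0, #15 → r5=21^15=26
MUL r0, r5, #1 → r0=26*1=26
After step 8: r5 = 26.

26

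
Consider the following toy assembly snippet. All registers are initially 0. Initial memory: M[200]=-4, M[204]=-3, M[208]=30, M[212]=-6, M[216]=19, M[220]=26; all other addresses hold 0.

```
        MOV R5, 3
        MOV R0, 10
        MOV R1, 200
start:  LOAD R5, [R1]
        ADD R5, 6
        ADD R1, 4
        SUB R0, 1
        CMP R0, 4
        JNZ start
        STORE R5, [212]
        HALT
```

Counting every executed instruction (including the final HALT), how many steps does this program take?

41

after MOV R5, 3: R5=3
after MOV R0, 10: R0=10
after MOV R1, 200: R1=200
after LOAD R5, [R1]: R5=M[200]=-4
after ADD R5, 6: R5=(-4)+6=2
after ADD R1, 4: R1=200+4=204
after SUB R0, 1: R0=10-1=9
CMP R0, 4  (cmp 9,4)
JNZ start: taken
after LOAD R5, [R1]: R5=M[204]=-3
after ADD R5, 6: R5=(-3)+6=3
after ADD R1, 4: R1=204+4=208
after SUB R0, 1: R0=9-1=8
CMP R0, 4  (cmp 8,4)
JNZ start: taken
after LOAD R5, [R1]: R5=M[208]=30
after ADD R5, 6: R5=30+6=36
after ADD R1, 4: R1=208+4=212
after SUB R0, 1: R0=8-1=7
CMP R0, 4  (cmp 7,4)
JNZ start: taken
after LOAD R5, [R1]: R5=M[212]=-6
after ADD R5, 6: R5=(-6)+6=0
after ADD R1, 4: R1=212+4=216
after SUB R0, 1: R0=7-1=6
CMP R0, 4  (cmp 6,4)
JNZ start: taken
after LOAD R5, [R1]: R5=M[216]=19
after ADD R5, 6: R5=19+6=25
after ADD R1, 4: R1=216+4=220
after SUB R0, 1: R0=6-1=5
CMP R0, 4  (cmp 5,4)
JNZ start: taken
after LOAD R5, [R1]: R5=M[220]=26
after ADD R5, 6: R5=26+6=32
after ADD R1, 4: R1=220+4=224
after SUB R0, 1: R0=5-1=4
CMP R0, 4  (cmp 4,4)
JNZ start: not taken
STORE R5, [212] → M[212]=32
halt.
Total executed instructions: 41.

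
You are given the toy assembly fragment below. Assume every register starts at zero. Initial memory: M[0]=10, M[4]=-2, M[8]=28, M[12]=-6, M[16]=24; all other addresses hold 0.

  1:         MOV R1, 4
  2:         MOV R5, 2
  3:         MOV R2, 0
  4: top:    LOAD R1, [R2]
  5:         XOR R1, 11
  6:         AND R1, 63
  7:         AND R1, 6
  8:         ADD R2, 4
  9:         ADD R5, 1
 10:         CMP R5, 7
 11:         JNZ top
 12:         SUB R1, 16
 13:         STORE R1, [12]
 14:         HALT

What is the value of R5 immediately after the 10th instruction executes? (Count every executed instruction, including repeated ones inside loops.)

MOV R1, 4 → R1=4
MOV R5, 2 → R5=2
MOV R2, 0 → R2=0
LOAD R1, [R2] → R1=M[0]=10
XOR R1, 11 → R1=10^11=1
AND R1, 63 → R1=1&63=1
AND R1, 6 → R1=1&6=0
ADD R2, 4 → R2=0+4=4
ADD R5, 1 → R5=2+1=3
CMP R5, 7  (cmp 3,7)
After step 10: R5 = 3.

3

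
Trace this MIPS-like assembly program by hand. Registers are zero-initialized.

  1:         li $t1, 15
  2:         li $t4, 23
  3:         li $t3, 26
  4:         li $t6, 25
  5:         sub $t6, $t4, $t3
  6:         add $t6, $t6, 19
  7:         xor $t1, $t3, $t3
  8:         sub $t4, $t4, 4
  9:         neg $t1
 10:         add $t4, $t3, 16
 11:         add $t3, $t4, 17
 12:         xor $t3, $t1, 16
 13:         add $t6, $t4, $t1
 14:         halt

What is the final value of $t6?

after li $t1, 15: $t1=15
after li $t4, 23: $t4=23
after li $t3, 26: $t3=26
after li $t6, 25: $t6=25
after sub $t6, $t4, $t3: $t6=23-26=-3
after add $t6, $t6, 19: $t6=(-3)+19=16
after xor $t1, $t3, $t3: $t1=26^26=0
after sub $t4, $t4, 4: $t4=23-4=19
after neg $t1: $t1=-(0)=0
after add $t4, $t3, 16: $t4=26+16=42
after add $t3, $t4, 17: $t3=42+17=59
after xor $t3, $t1, 16: $t3=0^16=16
after add $t6, $t4, $t1: $t6=42+0=42
halt.

42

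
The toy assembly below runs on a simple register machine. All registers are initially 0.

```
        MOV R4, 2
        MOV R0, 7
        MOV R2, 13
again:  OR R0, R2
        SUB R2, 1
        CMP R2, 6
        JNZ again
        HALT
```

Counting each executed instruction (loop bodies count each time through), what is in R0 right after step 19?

15

R4=2
R0=7
R2=13
R0=7|13=15
R2=13-1=12
CMP R2, 6  (cmp 12,6)
JNZ again: taken
R0=15|12=15
R2=12-1=11
CMP R2, 6  (cmp 11,6)
JNZ again: taken
R0=15|11=15
R2=11-1=10
CMP R2, 6  (cmp 10,6)
JNZ again: taken
R0=15|10=15
R2=10-1=9
CMP R2, 6  (cmp 9,6)
JNZ again: taken
After step 19: R0 = 15.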